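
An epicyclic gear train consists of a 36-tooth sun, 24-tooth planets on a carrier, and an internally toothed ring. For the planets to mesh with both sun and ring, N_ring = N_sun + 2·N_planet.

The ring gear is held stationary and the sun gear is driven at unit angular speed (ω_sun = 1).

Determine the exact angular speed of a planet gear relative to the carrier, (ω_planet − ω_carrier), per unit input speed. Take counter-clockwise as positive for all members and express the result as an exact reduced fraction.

N_ring = 36 + 2·24 = 84
36(ω_s−ω_c) = −84(ω_r−ω_c),  ω_r=0, ω_s=1
36(1−ω_c) = −84(0−ω_c)  ⇒  120ω_c = 36  ⇒  ω_c = 3/10
sun–planet: 36·(1−3/10) = −24·(ω_p−ω_c)  ⇒  ω_p−ω_c = −(36/24)·(7/10) = -21/20

-21/20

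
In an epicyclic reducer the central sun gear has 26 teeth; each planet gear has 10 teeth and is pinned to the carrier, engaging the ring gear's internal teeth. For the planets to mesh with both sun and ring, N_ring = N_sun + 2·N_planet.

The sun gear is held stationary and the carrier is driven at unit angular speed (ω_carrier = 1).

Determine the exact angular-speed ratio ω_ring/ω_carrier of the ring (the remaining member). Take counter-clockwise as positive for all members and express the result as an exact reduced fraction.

36/23

N_ring = 26 + 2·10 = 46
26(ω_s−ω_c) = −46(ω_r−ω_c),  ω_s=0, ω_c=1
ω_r = 1 − (26/46)(0−1) = 36/23
ω_r/ω_c = 36/23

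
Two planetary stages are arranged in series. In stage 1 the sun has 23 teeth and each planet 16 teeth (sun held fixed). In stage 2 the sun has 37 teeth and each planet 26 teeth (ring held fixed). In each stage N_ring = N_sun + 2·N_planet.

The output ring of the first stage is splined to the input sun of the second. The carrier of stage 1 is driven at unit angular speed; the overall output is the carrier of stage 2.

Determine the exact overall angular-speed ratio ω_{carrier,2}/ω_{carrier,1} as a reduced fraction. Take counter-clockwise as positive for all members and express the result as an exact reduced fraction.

481/1155

Stage 1: N_ring = 23 + 2·16 = 55
Stage 1: 23(ω_s−ω_c) = −55(ω_r−ω_c),  ω_s=0, ω_c=1
Stage 1: ω_r = 1 − (23/55)(0−1) = 78/55
  ⇒ ω_r¹/ω_c¹ = 78/55
Stage 2: N_ring = 37 + 2·26 = 89
Stage 2: 37(ω_s−ω_c) = −89(ω_r−ω_c),  ω_r=0, ω_s=1
Stage 2: 37(1−ω_c) = −89(0−ω_c)  ⇒  126ω_c = 37  ⇒  ω_c = 37/126
  ⇒ ω_c²/ω_s² = 37/126
Coupling ω_s² = ω_r¹ ⇒ overall = 78/55 × 37/126 = 481/1155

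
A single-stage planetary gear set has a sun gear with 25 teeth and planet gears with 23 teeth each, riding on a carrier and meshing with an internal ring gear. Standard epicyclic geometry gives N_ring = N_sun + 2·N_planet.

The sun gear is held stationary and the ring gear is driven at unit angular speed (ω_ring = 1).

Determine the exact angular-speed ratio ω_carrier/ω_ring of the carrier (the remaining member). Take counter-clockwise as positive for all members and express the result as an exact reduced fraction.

71/96

N_ring = 25 + 2·23 = 71
25(ω_s−ω_c) = −71(ω_r−ω_c),  ω_s=0, ω_r=1
25(0−ω_c) = −71(1−ω_c)  ⇒  96ω_c = 71  ⇒  ω_c = 71/96
ω_c/ω_r = 71/96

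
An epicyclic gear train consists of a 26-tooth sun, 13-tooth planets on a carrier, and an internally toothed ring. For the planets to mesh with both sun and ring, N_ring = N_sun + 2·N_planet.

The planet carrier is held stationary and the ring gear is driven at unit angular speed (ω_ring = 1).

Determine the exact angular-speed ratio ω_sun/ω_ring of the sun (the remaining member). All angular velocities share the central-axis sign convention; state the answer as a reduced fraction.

N_ring = 26 + 2·13 = 52
26(ω_s−ω_c) = −52(ω_r−ω_c),  ω_c=0, ω_r=1
ω_s = 0 − (52/26)(1−0) = -2
ω_s/ω_r = -2

-2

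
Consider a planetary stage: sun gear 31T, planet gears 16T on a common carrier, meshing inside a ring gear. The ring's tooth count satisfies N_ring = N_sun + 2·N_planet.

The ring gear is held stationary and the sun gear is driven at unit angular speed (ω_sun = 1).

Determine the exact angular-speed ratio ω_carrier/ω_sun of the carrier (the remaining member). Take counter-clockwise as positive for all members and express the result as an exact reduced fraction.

31/94

N_ring = 31 + 2·16 = 63
31(ω_s−ω_c) = −63(ω_r−ω_c),  ω_r=0, ω_s=1
31(1−ω_c) = −63(0−ω_c)  ⇒  94ω_c = 31  ⇒  ω_c = 31/94
ω_c/ω_s = 31/94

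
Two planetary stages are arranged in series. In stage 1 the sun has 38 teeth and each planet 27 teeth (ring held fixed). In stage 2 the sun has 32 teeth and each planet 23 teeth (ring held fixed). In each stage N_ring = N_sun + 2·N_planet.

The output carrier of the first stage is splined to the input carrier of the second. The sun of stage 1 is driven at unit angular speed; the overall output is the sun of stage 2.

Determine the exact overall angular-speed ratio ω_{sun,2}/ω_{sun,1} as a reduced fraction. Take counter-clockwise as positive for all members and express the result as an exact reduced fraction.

Stage 1: N_ring = 38 + 2·27 = 92
Stage 1: 38(ω_s−ω_c) = −92(ω_r−ω_c),  ω_r=0, ω_s=1
Stage 1: 38(1−ω_c) = −92(0−ω_c)  ⇒  130ω_c = 38  ⇒  ω_c = 19/65
  ⇒ ω_c¹/ω_s¹ = 19/65
Stage 2: N_ring = 32 + 2·23 = 78
Stage 2: 32(ω_s−ω_c) = −78(ω_r−ω_c),  ω_r=0, ω_c=1
Stage 2: ω_s = 1 − (78/32)(0−1) = 55/16
  ⇒ ω_s²/ω_c² = 55/16
Coupling ω_c² = ω_c¹ ⇒ overall = 19/65 × 55/16 = 209/208

209/208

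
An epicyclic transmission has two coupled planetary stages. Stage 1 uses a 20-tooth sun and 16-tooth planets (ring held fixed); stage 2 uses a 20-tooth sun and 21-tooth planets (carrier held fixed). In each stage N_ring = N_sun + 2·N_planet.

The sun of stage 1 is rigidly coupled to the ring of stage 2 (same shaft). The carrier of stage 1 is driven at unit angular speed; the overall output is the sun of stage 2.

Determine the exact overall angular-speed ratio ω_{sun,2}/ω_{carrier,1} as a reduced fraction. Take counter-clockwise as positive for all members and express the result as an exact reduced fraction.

-279/25

Stage 1: N_ring = 20 + 2·16 = 52
Stage 1: 20(ω_s−ω_c) = −52(ω_r−ω_c),  ω_r=0, ω_c=1
Stage 1: ω_s = 1 − (52/20)(0−1) = 18/5
  ⇒ ω_s¹/ω_c¹ = 18/5
Stage 2: N_ring = 20 + 2·21 = 62
Stage 2: 20(ω_s−ω_c) = −62(ω_r−ω_c),  ω_c=0, ω_r=1
Stage 2: ω_s = 0 − (62/20)(1−0) = -31/10
  ⇒ ω_s²/ω_r² = -31/10
Coupling ω_r² = ω_s¹ ⇒ overall = 18/5 × -31/10 = -279/25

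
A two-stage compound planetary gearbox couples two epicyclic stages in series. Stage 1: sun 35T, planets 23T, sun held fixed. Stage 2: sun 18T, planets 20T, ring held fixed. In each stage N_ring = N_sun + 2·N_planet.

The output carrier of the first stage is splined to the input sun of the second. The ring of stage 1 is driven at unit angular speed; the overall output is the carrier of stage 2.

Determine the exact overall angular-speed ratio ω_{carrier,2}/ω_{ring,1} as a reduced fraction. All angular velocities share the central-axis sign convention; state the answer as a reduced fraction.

729/4408

Stage 1: N_ring = 35 + 2·23 = 81
Stage 1: 35(ω_s−ω_c) = −81(ω_r−ω_c),  ω_s=0, ω_r=1
Stage 1: 35(0−ω_c) = −81(1−ω_c)  ⇒  116ω_c = 81  ⇒  ω_c = 81/116
  ⇒ ω_c¹/ω_r¹ = 81/116
Stage 2: N_ring = 18 + 2·20 = 58
Stage 2: 18(ω_s−ω_c) = −58(ω_r−ω_c),  ω_r=0, ω_s=1
Stage 2: 18(1−ω_c) = −58(0−ω_c)  ⇒  76ω_c = 18  ⇒  ω_c = 9/38
  ⇒ ω_c²/ω_s² = 9/38
Coupling ω_s² = ω_c¹ ⇒ overall = 81/116 × 9/38 = 729/4408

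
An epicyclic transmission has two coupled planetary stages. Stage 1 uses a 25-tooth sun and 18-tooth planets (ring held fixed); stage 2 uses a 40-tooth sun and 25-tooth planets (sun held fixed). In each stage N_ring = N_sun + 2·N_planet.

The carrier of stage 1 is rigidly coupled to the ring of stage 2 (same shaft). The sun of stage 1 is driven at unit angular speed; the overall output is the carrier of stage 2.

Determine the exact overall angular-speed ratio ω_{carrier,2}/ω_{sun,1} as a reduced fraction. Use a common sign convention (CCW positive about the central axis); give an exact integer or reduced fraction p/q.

Stage 1: N_ring = 25 + 2·18 = 61
Stage 1: 25(ω_s−ω_c) = −61(ω_r−ω_c),  ω_r=0, ω_s=1
Stage 1: 25(1−ω_c) = −61(0−ω_c)  ⇒  86ω_c = 25  ⇒  ω_c = 25/86
  ⇒ ω_c¹/ω_s¹ = 25/86
Stage 2: N_ring = 40 + 2·25 = 90
Stage 2: 40(ω_s−ω_c) = −90(ω_r−ω_c),  ω_s=0, ω_r=1
Stage 2: 40(0−ω_c) = −90(1−ω_c)  ⇒  130ω_c = 90  ⇒  ω_c = 9/13
  ⇒ ω_c²/ω_r² = 9/13
Coupling ω_r² = ω_c¹ ⇒ overall = 25/86 × 9/13 = 225/1118

225/1118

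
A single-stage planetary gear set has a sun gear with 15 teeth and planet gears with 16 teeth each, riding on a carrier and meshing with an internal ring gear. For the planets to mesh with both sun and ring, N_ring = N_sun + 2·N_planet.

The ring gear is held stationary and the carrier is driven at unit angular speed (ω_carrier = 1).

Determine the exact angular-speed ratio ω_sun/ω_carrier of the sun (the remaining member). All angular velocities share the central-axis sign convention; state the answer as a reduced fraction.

N_ring = 15 + 2·16 = 47
15(ω_s−ω_c) = −47(ω_r−ω_c),  ω_r=0, ω_c=1
ω_s = 1 − (47/15)(0−1) = 62/15
ω_s/ω_c = 62/15

62/15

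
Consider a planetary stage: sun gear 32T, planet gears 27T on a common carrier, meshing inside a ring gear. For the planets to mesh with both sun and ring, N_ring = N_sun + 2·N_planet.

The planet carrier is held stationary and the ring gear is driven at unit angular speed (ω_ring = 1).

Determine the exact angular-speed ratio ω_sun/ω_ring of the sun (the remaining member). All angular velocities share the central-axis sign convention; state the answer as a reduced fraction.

-43/16

N_ring = 32 + 2·27 = 86
32(ω_s−ω_c) = −86(ω_r−ω_c),  ω_c=0, ω_r=1
ω_s = 0 − (86/32)(1−0) = -43/16
ω_s/ω_r = -43/16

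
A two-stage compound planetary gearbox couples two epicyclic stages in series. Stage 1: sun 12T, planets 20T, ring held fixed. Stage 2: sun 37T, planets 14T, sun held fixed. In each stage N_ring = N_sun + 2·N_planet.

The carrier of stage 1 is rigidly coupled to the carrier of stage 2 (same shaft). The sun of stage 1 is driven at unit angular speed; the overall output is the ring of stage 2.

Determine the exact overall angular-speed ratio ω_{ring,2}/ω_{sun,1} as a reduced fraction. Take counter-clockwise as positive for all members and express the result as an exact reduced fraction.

Stage 1: N_ring = 12 + 2·20 = 52
Stage 1: 12(ω_s−ω_c) = −52(ω_r−ω_c),  ω_r=0, ω_s=1
Stage 1: 12(1−ω_c) = −52(0−ω_c)  ⇒  64ω_c = 12  ⇒  ω_c = 3/16
  ⇒ ω_c¹/ω_s¹ = 3/16
Stage 2: N_ring = 37 + 2·14 = 65
Stage 2: 37(ω_s−ω_c) = −65(ω_r−ω_c),  ω_s=0, ω_c=1
Stage 2: ω_r = 1 − (37/65)(0−1) = 102/65
  ⇒ ω_r²/ω_c² = 102/65
Coupling ω_c² = ω_c¹ ⇒ overall = 3/16 × 102/65 = 153/520

153/520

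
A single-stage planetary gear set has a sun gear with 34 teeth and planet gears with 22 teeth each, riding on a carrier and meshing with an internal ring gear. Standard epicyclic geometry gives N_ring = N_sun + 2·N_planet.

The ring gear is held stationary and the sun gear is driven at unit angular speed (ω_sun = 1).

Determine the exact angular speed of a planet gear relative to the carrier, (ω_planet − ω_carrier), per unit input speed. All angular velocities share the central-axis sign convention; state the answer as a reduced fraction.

-663/616

N_ring = 34 + 2·22 = 78
34(ω_s−ω_c) = −78(ω_r−ω_c),  ω_r=0, ω_s=1
34(1−ω_c) = −78(0−ω_c)  ⇒  112ω_c = 34  ⇒  ω_c = 17/56
sun–planet: 34·(1−17/56) = −22·(ω_p−ω_c)  ⇒  ω_p−ω_c = −(34/22)·(39/56) = -663/616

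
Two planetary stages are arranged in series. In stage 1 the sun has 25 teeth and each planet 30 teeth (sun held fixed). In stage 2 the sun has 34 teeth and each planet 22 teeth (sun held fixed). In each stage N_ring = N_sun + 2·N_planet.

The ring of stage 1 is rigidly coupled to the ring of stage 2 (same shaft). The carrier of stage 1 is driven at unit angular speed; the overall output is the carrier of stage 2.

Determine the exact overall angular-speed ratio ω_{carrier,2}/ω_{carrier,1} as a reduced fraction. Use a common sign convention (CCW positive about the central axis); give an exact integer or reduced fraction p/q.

Stage 1: N_ring = 25 + 2·30 = 85
Stage 1: 25(ω_s−ω_c) = −85(ω_r−ω_c),  ω_s=0, ω_c=1
Stage 1: ω_r = 1 − (25/85)(0−1) = 22/17
  ⇒ ω_r¹/ω_c¹ = 22/17
Stage 2: N_ring = 34 + 2·22 = 78
Stage 2: 34(ω_s−ω_c) = −78(ω_r−ω_c),  ω_s=0, ω_r=1
Stage 2: 34(0−ω_c) = −78(1−ω_c)  ⇒  112ω_c = 78  ⇒  ω_c = 39/56
  ⇒ ω_c²/ω_r² = 39/56
Coupling ω_r² = ω_r¹ ⇒ overall = 22/17 × 39/56 = 429/476

429/476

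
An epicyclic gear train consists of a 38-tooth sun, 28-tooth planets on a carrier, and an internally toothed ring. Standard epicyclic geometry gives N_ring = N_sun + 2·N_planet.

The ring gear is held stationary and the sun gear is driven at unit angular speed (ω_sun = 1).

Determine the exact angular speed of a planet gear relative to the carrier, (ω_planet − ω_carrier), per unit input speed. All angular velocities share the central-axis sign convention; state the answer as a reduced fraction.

-893/924

N_ring = 38 + 2·28 = 94
38(ω_s−ω_c) = −94(ω_r−ω_c),  ω_r=0, ω_s=1
38(1−ω_c) = −94(0−ω_c)  ⇒  132ω_c = 38  ⇒  ω_c = 19/66
sun–planet: 38·(1−19/66) = −28·(ω_p−ω_c)  ⇒  ω_p−ω_c = −(38/28)·(47/66) = -893/924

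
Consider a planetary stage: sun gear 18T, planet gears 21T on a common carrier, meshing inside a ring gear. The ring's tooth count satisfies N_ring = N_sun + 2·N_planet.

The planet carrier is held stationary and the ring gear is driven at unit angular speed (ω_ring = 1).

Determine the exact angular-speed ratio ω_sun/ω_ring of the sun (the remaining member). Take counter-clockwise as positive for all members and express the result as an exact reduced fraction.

N_ring = 18 + 2·21 = 60
18(ω_s−ω_c) = −60(ω_r−ω_c),  ω_c=0, ω_r=1
ω_s = 0 − (60/18)(1−0) = -10/3
ω_s/ω_r = -10/3

-10/3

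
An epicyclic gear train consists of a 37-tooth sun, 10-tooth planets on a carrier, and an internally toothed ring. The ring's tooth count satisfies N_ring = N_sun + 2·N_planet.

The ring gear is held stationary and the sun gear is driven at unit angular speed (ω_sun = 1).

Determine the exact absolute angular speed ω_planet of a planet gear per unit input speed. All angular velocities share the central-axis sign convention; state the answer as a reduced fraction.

N_ring = 37 + 2·10 = 57
37(ω_s−ω_c) = −57(ω_r−ω_c),  ω_r=0, ω_s=1
37(1−ω_c) = −57(0−ω_c)  ⇒  94ω_c = 37  ⇒  ω_c = 37/94
sun–planet: 37·(1−37/94) = −10·(ω_p−ω_c)  ⇒  ω_p−ω_c = −(37/10)·(57/94) = -2109/940
ω_p = 37/94 − 2109/940 = -37/20

-37/20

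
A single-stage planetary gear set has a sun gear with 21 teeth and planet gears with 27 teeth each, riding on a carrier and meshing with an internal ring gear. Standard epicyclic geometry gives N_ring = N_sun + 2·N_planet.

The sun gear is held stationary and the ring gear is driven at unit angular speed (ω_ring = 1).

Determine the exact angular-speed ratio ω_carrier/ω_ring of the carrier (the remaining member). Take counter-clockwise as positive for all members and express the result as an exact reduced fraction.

N_ring = 21 + 2·27 = 75
21(ω_s−ω_c) = −75(ω_r−ω_c),  ω_s=0, ω_r=1
21(0−ω_c) = −75(1−ω_c)  ⇒  96ω_c = 75  ⇒  ω_c = 25/32
ω_c/ω_r = 25/32

25/32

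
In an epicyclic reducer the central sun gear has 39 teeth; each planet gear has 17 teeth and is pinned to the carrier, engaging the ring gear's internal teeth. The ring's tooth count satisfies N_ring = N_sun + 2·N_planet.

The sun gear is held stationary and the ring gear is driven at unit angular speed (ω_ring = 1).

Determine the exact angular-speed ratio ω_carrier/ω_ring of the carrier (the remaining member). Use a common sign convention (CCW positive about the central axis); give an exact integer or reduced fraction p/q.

N_ring = 39 + 2·17 = 73
39(ω_s−ω_c) = −73(ω_r−ω_c),  ω_s=0, ω_r=1
39(0−ω_c) = −73(1−ω_c)  ⇒  112ω_c = 73  ⇒  ω_c = 73/112
ω_c/ω_r = 73/112

73/112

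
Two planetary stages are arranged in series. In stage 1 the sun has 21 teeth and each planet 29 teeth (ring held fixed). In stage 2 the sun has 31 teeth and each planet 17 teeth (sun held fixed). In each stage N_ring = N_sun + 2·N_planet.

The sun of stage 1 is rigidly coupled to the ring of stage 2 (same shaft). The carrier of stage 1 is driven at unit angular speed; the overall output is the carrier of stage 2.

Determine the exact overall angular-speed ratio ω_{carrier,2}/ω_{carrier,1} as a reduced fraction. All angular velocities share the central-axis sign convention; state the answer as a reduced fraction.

1625/504

Stage 1: N_ring = 21 + 2·29 = 79
Stage 1: 21(ω_s−ω_c) = −79(ω_r−ω_c),  ω_r=0, ω_c=1
Stage 1: ω_s = 1 − (79/21)(0−1) = 100/21
  ⇒ ω_s¹/ω_c¹ = 100/21
Stage 2: N_ring = 31 + 2·17 = 65
Stage 2: 31(ω_s−ω_c) = −65(ω_r−ω_c),  ω_s=0, ω_r=1
Stage 2: 31(0−ω_c) = −65(1−ω_c)  ⇒  96ω_c = 65  ⇒  ω_c = 65/96
  ⇒ ω_c²/ω_r² = 65/96
Coupling ω_r² = ω_s¹ ⇒ overall = 100/21 × 65/96 = 1625/504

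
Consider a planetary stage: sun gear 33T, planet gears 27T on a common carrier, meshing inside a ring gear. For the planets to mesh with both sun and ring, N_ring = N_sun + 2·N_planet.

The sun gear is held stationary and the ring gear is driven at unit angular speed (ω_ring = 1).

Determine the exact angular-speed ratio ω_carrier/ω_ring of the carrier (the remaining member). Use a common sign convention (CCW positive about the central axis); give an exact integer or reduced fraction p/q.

N_ring = 33 + 2·27 = 87
33(ω_s−ω_c) = −87(ω_r−ω_c),  ω_s=0, ω_r=1
33(0−ω_c) = −87(1−ω_c)  ⇒  120ω_c = 87  ⇒  ω_c = 29/40
ω_c/ω_r = 29/40

29/40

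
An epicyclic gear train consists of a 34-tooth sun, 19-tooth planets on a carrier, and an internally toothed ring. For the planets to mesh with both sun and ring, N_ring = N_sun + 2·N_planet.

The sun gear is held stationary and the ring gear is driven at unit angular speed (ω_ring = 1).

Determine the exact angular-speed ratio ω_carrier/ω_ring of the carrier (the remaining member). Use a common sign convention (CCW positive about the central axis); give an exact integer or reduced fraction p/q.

36/53

N_ring = 34 + 2·19 = 72
34(ω_s−ω_c) = −72(ω_r−ω_c),  ω_s=0, ω_r=1
34(0−ω_c) = −72(1−ω_c)  ⇒  106ω_c = 72  ⇒  ω_c = 36/53
ω_c/ω_r = 36/53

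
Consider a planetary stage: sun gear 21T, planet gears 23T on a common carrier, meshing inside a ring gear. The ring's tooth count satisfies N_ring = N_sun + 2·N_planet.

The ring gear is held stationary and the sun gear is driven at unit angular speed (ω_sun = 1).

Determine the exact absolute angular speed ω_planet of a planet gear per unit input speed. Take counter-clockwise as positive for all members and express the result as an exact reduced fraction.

-21/46

N_ring = 21 + 2·23 = 67
21(ω_s−ω_c) = −67(ω_r−ω_c),  ω_r=0, ω_s=1
21(1−ω_c) = −67(0−ω_c)  ⇒  88ω_c = 21  ⇒  ω_c = 21/88
sun–planet: 21·(1−21/88) = −23·(ω_p−ω_c)  ⇒  ω_p−ω_c = −(21/23)·(67/88) = -1407/2024
ω_p = 21/88 − 1407/2024 = -21/46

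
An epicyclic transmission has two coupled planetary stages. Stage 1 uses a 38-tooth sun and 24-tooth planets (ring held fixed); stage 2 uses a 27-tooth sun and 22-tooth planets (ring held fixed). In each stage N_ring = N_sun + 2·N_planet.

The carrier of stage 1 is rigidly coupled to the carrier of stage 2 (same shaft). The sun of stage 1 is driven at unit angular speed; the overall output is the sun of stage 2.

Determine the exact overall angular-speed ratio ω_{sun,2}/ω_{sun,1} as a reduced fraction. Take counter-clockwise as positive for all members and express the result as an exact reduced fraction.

931/837

Stage 1: N_ring = 38 + 2·24 = 86
Stage 1: 38(ω_s−ω_c) = −86(ω_r−ω_c),  ω_r=0, ω_s=1
Stage 1: 38(1−ω_c) = −86(0−ω_c)  ⇒  124ω_c = 38  ⇒  ω_c = 19/62
  ⇒ ω_c¹/ω_s¹ = 19/62
Stage 2: N_ring = 27 + 2·22 = 71
Stage 2: 27(ω_s−ω_c) = −71(ω_r−ω_c),  ω_r=0, ω_c=1
Stage 2: ω_s = 1 − (71/27)(0−1) = 98/27
  ⇒ ω_s²/ω_c² = 98/27
Coupling ω_c² = ω_c¹ ⇒ overall = 19/62 × 98/27 = 931/837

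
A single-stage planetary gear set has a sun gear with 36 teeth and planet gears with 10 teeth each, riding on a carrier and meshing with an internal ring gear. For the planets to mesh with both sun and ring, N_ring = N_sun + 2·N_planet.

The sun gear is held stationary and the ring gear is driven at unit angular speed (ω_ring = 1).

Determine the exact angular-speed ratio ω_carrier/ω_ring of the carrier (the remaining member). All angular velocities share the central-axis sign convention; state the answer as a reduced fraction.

14/23

N_ring = 36 + 2·10 = 56
36(ω_s−ω_c) = −56(ω_r−ω_c),  ω_s=0, ω_r=1
36(0−ω_c) = −56(1−ω_c)  ⇒  92ω_c = 56  ⇒  ω_c = 14/23
ω_c/ω_r = 14/23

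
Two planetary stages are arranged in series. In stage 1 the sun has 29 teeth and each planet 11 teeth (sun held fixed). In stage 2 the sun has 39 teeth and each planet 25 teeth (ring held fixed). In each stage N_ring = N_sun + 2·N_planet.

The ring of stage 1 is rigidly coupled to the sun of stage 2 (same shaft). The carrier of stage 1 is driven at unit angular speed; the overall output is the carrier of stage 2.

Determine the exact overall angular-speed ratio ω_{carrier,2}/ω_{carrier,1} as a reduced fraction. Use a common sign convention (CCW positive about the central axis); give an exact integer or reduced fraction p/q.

65/136

Stage 1: N_ring = 29 + 2·11 = 51
Stage 1: 29(ω_s−ω_c) = −51(ω_r−ω_c),  ω_s=0, ω_c=1
Stage 1: ω_r = 1 − (29/51)(0−1) = 80/51
  ⇒ ω_r¹/ω_c¹ = 80/51
Stage 2: N_ring = 39 + 2·25 = 89
Stage 2: 39(ω_s−ω_c) = −89(ω_r−ω_c),  ω_r=0, ω_s=1
Stage 2: 39(1−ω_c) = −89(0−ω_c)  ⇒  128ω_c = 39  ⇒  ω_c = 39/128
  ⇒ ω_c²/ω_s² = 39/128
Coupling ω_s² = ω_r¹ ⇒ overall = 80/51 × 39/128 = 65/136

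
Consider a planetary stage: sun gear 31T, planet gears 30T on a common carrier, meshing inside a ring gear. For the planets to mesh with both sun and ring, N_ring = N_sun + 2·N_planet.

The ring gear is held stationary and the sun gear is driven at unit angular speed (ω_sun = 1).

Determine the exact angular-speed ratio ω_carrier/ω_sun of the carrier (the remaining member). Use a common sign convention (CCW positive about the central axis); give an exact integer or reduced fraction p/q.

31/122

N_ring = 31 + 2·30 = 91
31(ω_s−ω_c) = −91(ω_r−ω_c),  ω_r=0, ω_s=1
31(1−ω_c) = −91(0−ω_c)  ⇒  122ω_c = 31  ⇒  ω_c = 31/122
ω_c/ω_s = 31/122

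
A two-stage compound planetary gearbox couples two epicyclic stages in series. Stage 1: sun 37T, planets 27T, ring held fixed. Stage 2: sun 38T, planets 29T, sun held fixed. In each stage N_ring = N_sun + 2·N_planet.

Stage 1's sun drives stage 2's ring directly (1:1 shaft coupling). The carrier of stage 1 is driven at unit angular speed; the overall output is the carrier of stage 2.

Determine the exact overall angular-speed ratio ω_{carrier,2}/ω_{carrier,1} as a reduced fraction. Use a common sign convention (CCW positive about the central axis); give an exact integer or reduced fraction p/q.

6144/2479

Stage 1: N_ring = 37 + 2·27 = 91
Stage 1: 37(ω_s−ω_c) = −91(ω_r−ω_c),  ω_r=0, ω_c=1
Stage 1: ω_s = 1 − (91/37)(0−1) = 128/37
  ⇒ ω_s¹/ω_c¹ = 128/37
Stage 2: N_ring = 38 + 2·29 = 96
Stage 2: 38(ω_s−ω_c) = −96(ω_r−ω_c),  ω_s=0, ω_r=1
Stage 2: 38(0−ω_c) = −96(1−ω_c)  ⇒  134ω_c = 96  ⇒  ω_c = 48/67
  ⇒ ω_c²/ω_r² = 48/67
Coupling ω_r² = ω_s¹ ⇒ overall = 128/37 × 48/67 = 6144/2479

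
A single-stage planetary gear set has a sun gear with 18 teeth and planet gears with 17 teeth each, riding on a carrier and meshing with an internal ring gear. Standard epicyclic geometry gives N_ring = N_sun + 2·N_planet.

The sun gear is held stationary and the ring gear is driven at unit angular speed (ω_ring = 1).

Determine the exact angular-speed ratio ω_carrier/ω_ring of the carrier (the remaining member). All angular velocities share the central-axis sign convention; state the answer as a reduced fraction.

26/35

N_ring = 18 + 2·17 = 52
18(ω_s−ω_c) = −52(ω_r−ω_c),  ω_s=0, ω_r=1
18(0−ω_c) = −52(1−ω_c)  ⇒  70ω_c = 52  ⇒  ω_c = 26/35
ω_c/ω_r = 26/35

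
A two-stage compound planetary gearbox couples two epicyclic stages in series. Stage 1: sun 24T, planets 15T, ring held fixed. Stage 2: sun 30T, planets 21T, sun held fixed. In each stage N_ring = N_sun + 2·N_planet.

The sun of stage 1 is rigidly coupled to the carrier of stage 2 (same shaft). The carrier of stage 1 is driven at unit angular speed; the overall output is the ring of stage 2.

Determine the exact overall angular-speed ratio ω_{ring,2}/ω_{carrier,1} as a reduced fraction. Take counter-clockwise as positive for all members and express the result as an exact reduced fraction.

221/48

Stage 1: N_ring = 24 + 2·15 = 54
Stage 1: 24(ω_s−ω_c) = −54(ω_r−ω_c),  ω_r=0, ω_c=1
Stage 1: ω_s = 1 − (54/24)(0−1) = 13/4
  ⇒ ω_s¹/ω_c¹ = 13/4
Stage 2: N_ring = 30 + 2·21 = 72
Stage 2: 30(ω_s−ω_c) = −72(ω_r−ω_c),  ω_s=0, ω_c=1
Stage 2: ω_r = 1 − (30/72)(0−1) = 17/12
  ⇒ ω_r²/ω_c² = 17/12
Coupling ω_c² = ω_s¹ ⇒ overall = 13/4 × 17/12 = 221/48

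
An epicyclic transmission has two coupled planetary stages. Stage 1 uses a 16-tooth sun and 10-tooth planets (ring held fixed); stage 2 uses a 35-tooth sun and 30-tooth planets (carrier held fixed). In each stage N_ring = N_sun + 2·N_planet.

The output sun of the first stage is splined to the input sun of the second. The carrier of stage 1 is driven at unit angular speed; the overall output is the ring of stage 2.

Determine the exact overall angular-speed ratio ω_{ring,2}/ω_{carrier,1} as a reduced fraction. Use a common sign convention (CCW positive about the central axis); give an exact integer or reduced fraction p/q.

Stage 1: N_ring = 16 + 2·10 = 36
Stage 1: 16(ω_s−ω_c) = −36(ω_r−ω_c),  ω_r=0, ω_c=1
Stage 1: ω_s = 1 − (36/16)(0−1) = 13/4
  ⇒ ω_s¹/ω_c¹ = 13/4
Stage 2: N_ring = 35 + 2·30 = 95
Stage 2: 35(ω_s−ω_c) = −95(ω_r−ω_c),  ω_c=0, ω_s=1
Stage 2: ω_r = 0 − (35/95)(1−0) = -7/19
  ⇒ ω_r²/ω_s² = -7/19
Coupling ω_s² = ω_s¹ ⇒ overall = 13/4 × -7/19 = -91/76

-91/76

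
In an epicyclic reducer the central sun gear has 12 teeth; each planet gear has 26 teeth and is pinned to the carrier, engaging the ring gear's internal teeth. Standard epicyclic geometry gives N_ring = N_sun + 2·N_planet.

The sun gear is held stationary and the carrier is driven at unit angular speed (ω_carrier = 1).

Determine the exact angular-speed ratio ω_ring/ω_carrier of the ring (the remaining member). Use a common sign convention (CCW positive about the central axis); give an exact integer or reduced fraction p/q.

N_ring = 12 + 2·26 = 64
12(ω_s−ω_c) = −64(ω_r−ω_c),  ω_s=0, ω_c=1
ω_r = 1 − (12/64)(0−1) = 19/16
ω_r/ω_c = 19/16

19/16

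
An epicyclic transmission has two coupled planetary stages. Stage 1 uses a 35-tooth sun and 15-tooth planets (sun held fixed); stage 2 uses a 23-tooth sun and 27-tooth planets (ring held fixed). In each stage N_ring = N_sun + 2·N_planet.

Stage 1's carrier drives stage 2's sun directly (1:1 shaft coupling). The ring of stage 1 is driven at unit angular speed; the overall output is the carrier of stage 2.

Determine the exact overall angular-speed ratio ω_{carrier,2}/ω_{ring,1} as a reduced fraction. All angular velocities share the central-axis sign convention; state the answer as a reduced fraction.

299/2000

Stage 1: N_ring = 35 + 2·15 = 65
Stage 1: 35(ω_s−ω_c) = −65(ω_r−ω_c),  ω_s=0, ω_r=1
Stage 1: 35(0−ω_c) = −65(1−ω_c)  ⇒  100ω_c = 65  ⇒  ω_c = 13/20
  ⇒ ω_c¹/ω_r¹ = 13/20
Stage 2: N_ring = 23 + 2·27 = 77
Stage 2: 23(ω_s−ω_c) = −77(ω_r−ω_c),  ω_r=0, ω_s=1
Stage 2: 23(1−ω_c) = −77(0−ω_c)  ⇒  100ω_c = 23  ⇒  ω_c = 23/100
  ⇒ ω_c²/ω_s² = 23/100
Coupling ω_s² = ω_c¹ ⇒ overall = 13/20 × 23/100 = 299/2000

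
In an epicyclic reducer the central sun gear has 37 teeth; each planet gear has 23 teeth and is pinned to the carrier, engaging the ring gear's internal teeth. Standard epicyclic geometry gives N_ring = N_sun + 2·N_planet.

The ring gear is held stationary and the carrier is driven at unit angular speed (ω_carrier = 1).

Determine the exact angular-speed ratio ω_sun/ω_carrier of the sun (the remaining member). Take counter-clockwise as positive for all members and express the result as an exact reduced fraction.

N_ring = 37 + 2·23 = 83
37(ω_s−ω_c) = −83(ω_r−ω_c),  ω_r=0, ω_c=1
ω_s = 1 − (83/37)(0−1) = 120/37
ω_s/ω_c = 120/37

120/37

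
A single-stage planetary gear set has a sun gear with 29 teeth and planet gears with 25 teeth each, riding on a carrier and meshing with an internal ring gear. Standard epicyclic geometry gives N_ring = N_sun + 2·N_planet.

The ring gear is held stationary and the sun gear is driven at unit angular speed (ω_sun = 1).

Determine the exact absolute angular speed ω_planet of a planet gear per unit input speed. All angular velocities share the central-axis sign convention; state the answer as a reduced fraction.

N_ring = 29 + 2·25 = 79
29(ω_s−ω_c) = −79(ω_r−ω_c),  ω_r=0, ω_s=1
29(1−ω_c) = −79(0−ω_c)  ⇒  108ω_c = 29  ⇒  ω_c = 29/108
sun–planet: 29·(1−29/108) = −25·(ω_p−ω_c)  ⇒  ω_p−ω_c = −(29/25)·(79/108) = -2291/2700
ω_p = 29/108 − 2291/2700 = -29/50

-29/50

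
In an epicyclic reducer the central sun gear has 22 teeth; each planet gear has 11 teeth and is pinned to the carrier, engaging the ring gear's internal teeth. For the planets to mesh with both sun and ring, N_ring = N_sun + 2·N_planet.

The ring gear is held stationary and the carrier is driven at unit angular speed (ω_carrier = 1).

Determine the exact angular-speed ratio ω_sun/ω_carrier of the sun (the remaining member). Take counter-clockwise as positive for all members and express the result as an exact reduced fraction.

3

N_ring = 22 + 2·11 = 44
22(ω_s−ω_c) = −44(ω_r−ω_c),  ω_r=0, ω_c=1
ω_s = 1 − (44/22)(0−1) = 3
ω_s/ω_c = 3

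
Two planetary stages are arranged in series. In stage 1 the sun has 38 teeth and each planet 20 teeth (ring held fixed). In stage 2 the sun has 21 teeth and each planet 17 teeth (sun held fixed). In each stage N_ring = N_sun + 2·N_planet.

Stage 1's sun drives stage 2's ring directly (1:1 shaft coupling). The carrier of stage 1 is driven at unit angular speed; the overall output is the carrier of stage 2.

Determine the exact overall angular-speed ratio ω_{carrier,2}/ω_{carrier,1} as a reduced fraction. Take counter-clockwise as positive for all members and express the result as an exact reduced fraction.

Stage 1: N_ring = 38 + 2·20 = 78
Stage 1: 38(ω_s−ω_c) = −78(ω_r−ω_c),  ω_r=0, ω_c=1
Stage 1: ω_s = 1 − (78/38)(0−1) = 58/19
  ⇒ ω_s¹/ω_c¹ = 58/19
Stage 2: N_ring = 21 + 2·17 = 55
Stage 2: 21(ω_s−ω_c) = −55(ω_r−ω_c),  ω_s=0, ω_r=1
Stage 2: 21(0−ω_c) = −55(1−ω_c)  ⇒  76ω_c = 55  ⇒  ω_c = 55/76
  ⇒ ω_c²/ω_r² = 55/76
Coupling ω_r² = ω_s¹ ⇒ overall = 58/19 × 55/76 = 1595/722

1595/722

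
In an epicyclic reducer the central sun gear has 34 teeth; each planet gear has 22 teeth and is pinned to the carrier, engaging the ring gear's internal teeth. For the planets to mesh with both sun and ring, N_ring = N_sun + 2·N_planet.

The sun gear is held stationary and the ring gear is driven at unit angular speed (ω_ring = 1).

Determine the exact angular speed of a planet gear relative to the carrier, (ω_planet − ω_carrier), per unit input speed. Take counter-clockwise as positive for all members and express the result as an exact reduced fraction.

N_ring = 34 + 2·22 = 78
34(ω_s−ω_c) = −78(ω_r−ω_c),  ω_s=0, ω_r=1
34(0−ω_c) = −78(1−ω_c)  ⇒  112ω_c = 78  ⇒  ω_c = 39/56
sun–planet: 34·(0−39/56) = −22·(ω_p−ω_c)  ⇒  ω_p−ω_c = −(34/22)·(-39/56) = 663/616

663/616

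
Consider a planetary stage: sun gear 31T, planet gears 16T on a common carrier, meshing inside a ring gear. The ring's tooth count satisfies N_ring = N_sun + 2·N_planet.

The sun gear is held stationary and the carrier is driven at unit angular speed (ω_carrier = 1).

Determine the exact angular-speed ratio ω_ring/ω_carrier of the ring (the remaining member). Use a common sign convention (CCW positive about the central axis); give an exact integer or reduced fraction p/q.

N_ring = 31 + 2·16 = 63
31(ω_s−ω_c) = −63(ω_r−ω_c),  ω_s=0, ω_c=1
ω_r = 1 − (31/63)(0−1) = 94/63
ω_r/ω_c = 94/63

94/63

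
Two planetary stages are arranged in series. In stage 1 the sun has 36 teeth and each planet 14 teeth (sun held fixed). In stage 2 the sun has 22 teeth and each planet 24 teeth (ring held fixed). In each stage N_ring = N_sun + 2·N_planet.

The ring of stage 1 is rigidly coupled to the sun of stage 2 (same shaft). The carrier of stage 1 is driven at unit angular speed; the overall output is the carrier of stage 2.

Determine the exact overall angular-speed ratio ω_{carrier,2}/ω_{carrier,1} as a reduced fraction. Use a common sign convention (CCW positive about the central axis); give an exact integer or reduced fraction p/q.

275/736

Stage 1: N_ring = 36 + 2·14 = 64
Stage 1: 36(ω_s−ω_c) = −64(ω_r−ω_c),  ω_s=0, ω_c=1
Stage 1: ω_r = 1 − (36/64)(0−1) = 25/16
  ⇒ ω_r¹/ω_c¹ = 25/16
Stage 2: N_ring = 22 + 2·24 = 70
Stage 2: 22(ω_s−ω_c) = −70(ω_r−ω_c),  ω_r=0, ω_s=1
Stage 2: 22(1−ω_c) = −70(0−ω_c)  ⇒  92ω_c = 22  ⇒  ω_c = 11/46
  ⇒ ω_c²/ω_s² = 11/46
Coupling ω_s² = ω_r¹ ⇒ overall = 25/16 × 11/46 = 275/736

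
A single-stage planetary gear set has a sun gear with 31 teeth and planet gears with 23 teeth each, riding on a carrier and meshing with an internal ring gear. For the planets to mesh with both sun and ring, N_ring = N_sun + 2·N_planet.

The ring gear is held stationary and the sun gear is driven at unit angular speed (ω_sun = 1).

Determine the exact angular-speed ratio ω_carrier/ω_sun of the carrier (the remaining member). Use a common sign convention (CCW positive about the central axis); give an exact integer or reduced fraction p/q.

31/108

N_ring = 31 + 2·23 = 77
31(ω_s−ω_c) = −77(ω_r−ω_c),  ω_r=0, ω_s=1
31(1−ω_c) = −77(0−ω_c)  ⇒  108ω_c = 31  ⇒  ω_c = 31/108
ω_c/ω_s = 31/108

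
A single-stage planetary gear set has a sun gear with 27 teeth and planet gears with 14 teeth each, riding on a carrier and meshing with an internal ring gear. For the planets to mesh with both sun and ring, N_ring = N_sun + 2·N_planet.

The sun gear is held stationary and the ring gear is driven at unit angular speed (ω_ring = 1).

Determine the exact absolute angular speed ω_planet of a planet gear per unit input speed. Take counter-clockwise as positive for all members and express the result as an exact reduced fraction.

N_ring = 27 + 2·14 = 55
27(ω_s−ω_c) = −55(ω_r−ω_c),  ω_s=0, ω_r=1
27(0−ω_c) = −55(1−ω_c)  ⇒  82ω_c = 55  ⇒  ω_c = 55/82
sun–planet: 27·(0−55/82) = −14·(ω_p−ω_c)  ⇒  ω_p−ω_c = −(27/14)·(-55/82) = 1485/1148
ω_p = 55/82 + 1485/1148 = 55/28

55/28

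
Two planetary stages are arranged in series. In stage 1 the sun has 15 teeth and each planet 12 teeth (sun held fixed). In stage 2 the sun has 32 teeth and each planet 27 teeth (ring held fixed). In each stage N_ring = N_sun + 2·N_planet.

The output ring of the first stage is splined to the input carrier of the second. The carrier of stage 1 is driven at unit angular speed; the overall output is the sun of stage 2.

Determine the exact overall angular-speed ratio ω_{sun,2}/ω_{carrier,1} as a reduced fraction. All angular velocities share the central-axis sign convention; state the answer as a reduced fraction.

531/104

Stage 1: N_ring = 15 + 2·12 = 39
Stage 1: 15(ω_s−ω_c) = −39(ω_r−ω_c),  ω_s=0, ω_c=1
Stage 1: ω_r = 1 − (15/39)(0−1) = 18/13
  ⇒ ω_r¹/ω_c¹ = 18/13
Stage 2: N_ring = 32 + 2·27 = 86
Stage 2: 32(ω_s−ω_c) = −86(ω_r−ω_c),  ω_r=0, ω_c=1
Stage 2: ω_s = 1 − (86/32)(0−1) = 59/16
  ⇒ ω_s²/ω_c² = 59/16
Coupling ω_c² = ω_r¹ ⇒ overall = 18/13 × 59/16 = 531/104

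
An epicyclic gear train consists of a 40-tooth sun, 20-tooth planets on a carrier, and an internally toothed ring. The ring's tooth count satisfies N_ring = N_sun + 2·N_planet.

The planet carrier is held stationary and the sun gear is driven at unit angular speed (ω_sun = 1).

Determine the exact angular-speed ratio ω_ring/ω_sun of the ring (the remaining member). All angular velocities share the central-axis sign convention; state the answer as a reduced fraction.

-1/2

N_ring = 40 + 2·20 = 80
40(ω_s−ω_c) = −80(ω_r−ω_c),  ω_c=0, ω_s=1
ω_r = 0 − (40/80)(1−0) = -1/2
ω_r/ω_s = -1/2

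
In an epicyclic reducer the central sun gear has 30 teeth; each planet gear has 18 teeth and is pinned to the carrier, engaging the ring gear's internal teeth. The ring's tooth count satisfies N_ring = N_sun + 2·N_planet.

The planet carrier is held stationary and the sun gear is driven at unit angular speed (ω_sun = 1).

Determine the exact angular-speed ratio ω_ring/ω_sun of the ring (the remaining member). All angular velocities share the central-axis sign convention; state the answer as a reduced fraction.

N_ring = 30 + 2·18 = 66
30(ω_s−ω_c) = −66(ω_r−ω_c),  ω_c=0, ω_s=1
ω_r = 0 − (30/66)(1−0) = -5/11
ω_r/ω_s = -5/11

-5/11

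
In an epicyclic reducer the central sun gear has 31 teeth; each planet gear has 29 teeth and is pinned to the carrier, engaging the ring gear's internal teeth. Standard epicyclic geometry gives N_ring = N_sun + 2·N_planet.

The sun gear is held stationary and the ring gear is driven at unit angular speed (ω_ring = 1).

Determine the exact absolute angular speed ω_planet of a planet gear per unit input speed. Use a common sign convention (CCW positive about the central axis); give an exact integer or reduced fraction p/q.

89/58

N_ring = 31 + 2·29 = 89
31(ω_s−ω_c) = −89(ω_r−ω_c),  ω_s=0, ω_r=1
31(0−ω_c) = −89(1−ω_c)  ⇒  120ω_c = 89  ⇒  ω_c = 89/120
sun–planet: 31·(0−89/120) = −29·(ω_p−ω_c)  ⇒  ω_p−ω_c = −(31/29)·(-89/120) = 2759/3480
ω_p = 89/120 + 2759/3480 = 89/58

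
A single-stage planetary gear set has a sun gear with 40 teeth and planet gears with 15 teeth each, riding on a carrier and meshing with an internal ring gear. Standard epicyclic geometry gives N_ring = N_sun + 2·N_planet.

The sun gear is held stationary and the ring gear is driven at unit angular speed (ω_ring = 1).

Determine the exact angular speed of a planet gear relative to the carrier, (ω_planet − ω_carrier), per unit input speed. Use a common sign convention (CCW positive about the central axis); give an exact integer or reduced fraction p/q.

N_ring = 40 + 2·15 = 70
40(ω_s−ω_c) = −70(ω_r−ω_c),  ω_s=0, ω_r=1
40(0−ω_c) = −70(1−ω_c)  ⇒  110ω_c = 70  ⇒  ω_c = 7/11
sun–planet: 40·(0−7/11) = −15·(ω_p−ω_c)  ⇒  ω_p−ω_c = −(40/15)·(-7/11) = 56/33

56/33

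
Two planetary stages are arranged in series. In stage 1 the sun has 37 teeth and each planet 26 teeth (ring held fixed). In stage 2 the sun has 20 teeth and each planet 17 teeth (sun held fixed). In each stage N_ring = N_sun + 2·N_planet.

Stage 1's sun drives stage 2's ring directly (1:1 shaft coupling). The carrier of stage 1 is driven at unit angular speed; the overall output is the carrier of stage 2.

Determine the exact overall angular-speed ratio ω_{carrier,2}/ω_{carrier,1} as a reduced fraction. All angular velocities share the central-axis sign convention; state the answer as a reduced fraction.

3402/1369

Stage 1: N_ring = 37 + 2·26 = 89
Stage 1: 37(ω_s−ω_c) = −89(ω_r−ω_c),  ω_r=0, ω_c=1
Stage 1: ω_s = 1 − (89/37)(0−1) = 126/37
  ⇒ ω_s¹/ω_c¹ = 126/37
Stage 2: N_ring = 20 + 2·17 = 54
Stage 2: 20(ω_s−ω_c) = −54(ω_r−ω_c),  ω_s=0, ω_r=1
Stage 2: 20(0−ω_c) = −54(1−ω_c)  ⇒  74ω_c = 54  ⇒  ω_c = 27/37
  ⇒ ω_c²/ω_r² = 27/37
Coupling ω_r² = ω_s¹ ⇒ overall = 126/37 × 27/37 = 3402/1369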